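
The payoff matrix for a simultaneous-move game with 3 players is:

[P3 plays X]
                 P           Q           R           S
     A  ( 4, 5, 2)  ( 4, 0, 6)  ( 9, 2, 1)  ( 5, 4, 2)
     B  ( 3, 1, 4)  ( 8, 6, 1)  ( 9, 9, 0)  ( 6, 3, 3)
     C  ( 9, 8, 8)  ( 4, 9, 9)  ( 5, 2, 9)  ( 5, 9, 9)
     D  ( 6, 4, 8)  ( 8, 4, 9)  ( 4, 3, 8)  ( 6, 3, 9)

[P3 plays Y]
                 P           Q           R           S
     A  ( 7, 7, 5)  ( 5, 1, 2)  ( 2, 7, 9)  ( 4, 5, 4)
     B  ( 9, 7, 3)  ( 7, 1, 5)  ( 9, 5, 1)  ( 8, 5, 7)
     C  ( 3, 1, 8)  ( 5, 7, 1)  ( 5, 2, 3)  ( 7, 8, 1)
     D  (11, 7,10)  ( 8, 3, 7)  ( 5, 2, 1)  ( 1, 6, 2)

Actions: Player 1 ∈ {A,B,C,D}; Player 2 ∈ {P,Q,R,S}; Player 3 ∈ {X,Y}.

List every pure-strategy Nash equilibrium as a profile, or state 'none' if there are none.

NE set: (D,P,Y), (D,Q,X)

(A,P,X): not NE [P1→C gives 9>4; P3→Y gives 5>2]
(A,P,Y): not NE [P1→D gives 11>7]
(A,Q,X): not NE [P1→D gives 8>4; P2→P gives 5>0]
(A,Q,Y): not NE [P1→D gives 8>5; P2→R gives 7>1; P3→X gives 6>2]
(A,R,X): not NE [P2→P gives 5>2; P3→Y gives 9>1]
(A,R,Y): not NE [P1→B gives 9>2]
(A,S,X): not NE [P1→D gives 6>5; P2→P gives 5>4; P3→Y gives 4>2]
(A,S,Y): not NE [P1→B gives 8>4; P2→R gives 7>5]
(B,P,X): not NE [P1→C gives 9>3; P2→R gives 9>1]
(B,P,Y): not NE [P1→D gives 11>9; P3→X gives 4>3]
(B,Q,X): not NE [P2→R gives 9>6; P3→Y gives 5>1]
(B,Q,Y): not NE [P1→D gives 8>7; P2→P gives 7>1]
(B,R,X): not NE [P3→Y gives 1>0]
(B,R,Y): not NE [P2→P gives 7>5]
(B,S,X): not NE [P2→R gives 9>3; P3→Y gives 7>3]
(B,S,Y): not NE [P2→P gives 7>5]
(C,P,X): not NE [P2→S gives 9>8]
(C,P,Y): not NE [P1→D gives 11>3; P2→S gives 8>1]
(C,Q,X): not NE [P1→D gives 8>4]
(C,Q,Y): not NE [P1→D gives 8>5; P2→S gives 8>7; P3→X gives 9>1]
(C,R,X): not NE [P1→B gives 9>5; P2→S gives 9>2]
(C,R,Y): not NE [P1→B gives 9>5; P2→S gives 8>2; P3→X gives 9>3]
(C,S,X): not NE [P1→D gives 6>5]
(C,S,Y): not NE [P1→B gives 8>7; P3→X gives 9>1]
(D,P,X): not NE [P1→C gives 9>6; P3→Y gives 10>8]
(D,P,Y): NE
(D,Q,X): NE
(D,Q,Y): not NE [P2→P gives 7>3; P3→X gives 9>7]
(D,R,X): not NE [P1→B gives 9>4; P2→Q gives 4>3]
(D,R,Y): not NE [P1→B gives 9>5; P2→P gives 7>2; P3→X gives 8>1]
(D,S,X): not NE [P2→Q gives 4>3]
(D,S,Y): not NE [P1→B gives 8>1; P2→P gives 7>6; P3→X gives 9>2]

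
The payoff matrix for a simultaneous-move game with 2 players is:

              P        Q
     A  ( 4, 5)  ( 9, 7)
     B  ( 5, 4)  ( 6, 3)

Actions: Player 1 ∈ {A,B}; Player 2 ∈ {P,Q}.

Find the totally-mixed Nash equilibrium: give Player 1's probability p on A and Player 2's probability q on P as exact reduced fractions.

P1 indiff ⇒ q·4+(1-q)·9 = q·5+(1-q)·6 ⇒ q(-1) = (1-q)(-3) ⇒ q = 3/4
P2 indiff ⇒ p·5+(1-p)·4 = p·7+(1-p)·3 ⇒ p(-2) = (1-p)(-1) ⇒ p = 1/3

p=1/3, q=3/4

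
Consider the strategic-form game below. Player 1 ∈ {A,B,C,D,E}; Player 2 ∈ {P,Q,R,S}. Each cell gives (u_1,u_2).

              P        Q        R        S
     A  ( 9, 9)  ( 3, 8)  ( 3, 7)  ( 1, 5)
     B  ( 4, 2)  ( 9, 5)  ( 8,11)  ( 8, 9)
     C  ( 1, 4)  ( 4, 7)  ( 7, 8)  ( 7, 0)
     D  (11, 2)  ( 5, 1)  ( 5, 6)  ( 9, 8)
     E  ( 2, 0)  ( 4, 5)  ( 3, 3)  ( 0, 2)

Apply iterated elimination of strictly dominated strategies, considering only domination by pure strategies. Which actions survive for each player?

Survivors P1:{B,D} P2:{R,S}

P1 drop A (D beats it: P:11>9 Q:5>3 R:5>3 S:9>1)
P1 drop C (B beats it: P:4>1 Q:9>4 R:8>7 S:8>7)
P1 drop E (B beats it: P:4>2 Q:9>4 R:8>3 S:8>0)
P2 drop P (R beats it: B:11>2 D:6>2)
P2 drop Q (R beats it: B:11>5 D:6>1)
P1→{B,D} P2→{R,S}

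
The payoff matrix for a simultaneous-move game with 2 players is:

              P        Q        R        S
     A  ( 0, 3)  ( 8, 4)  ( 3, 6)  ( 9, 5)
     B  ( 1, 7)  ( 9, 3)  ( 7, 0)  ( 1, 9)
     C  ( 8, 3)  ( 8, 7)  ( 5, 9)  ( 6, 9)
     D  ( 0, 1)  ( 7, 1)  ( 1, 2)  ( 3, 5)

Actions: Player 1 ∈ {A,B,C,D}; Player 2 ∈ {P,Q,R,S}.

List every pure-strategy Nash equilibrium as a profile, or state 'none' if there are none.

(A,P): not NE [P1→C gives 8>0; P2→R gives 6>3]
(A,Q): not NE [P1→B gives 9>8; P2→R gives 6>4]
(A,R): not NE [P1→B gives 7>3]
(A,S): not NE [P2→R gives 6>5]
(B,P): not NE [P1→C gives 8>1; P2→S gives 9>7]
(B,Q): not NE [P2→S gives 9>3]
(B,R): not NE [P2→S gives 9>0]
(B,S): not NE [P1→A gives 9>1]
(C,P): not NE [P2→S gives 9>3]
(C,Q): not NE [P1→B gives 9>8; P2→S gives 9>7]
(C,R): not NE [P1→B gives 7>5]
(C,S): not NE [P1→A gives 9>6]
(D,P): not NE [P1→C gives 8>0; P2→S gives 5>1]
(D,Q): not NE [P1→B gives 9>7; P2→S gives 5>1]
(D,R): not NE [P1→B gives 7>1; P2→S gives 5>2]
(D,S): not NE [P1→A gives 9>3]

Equilibria: none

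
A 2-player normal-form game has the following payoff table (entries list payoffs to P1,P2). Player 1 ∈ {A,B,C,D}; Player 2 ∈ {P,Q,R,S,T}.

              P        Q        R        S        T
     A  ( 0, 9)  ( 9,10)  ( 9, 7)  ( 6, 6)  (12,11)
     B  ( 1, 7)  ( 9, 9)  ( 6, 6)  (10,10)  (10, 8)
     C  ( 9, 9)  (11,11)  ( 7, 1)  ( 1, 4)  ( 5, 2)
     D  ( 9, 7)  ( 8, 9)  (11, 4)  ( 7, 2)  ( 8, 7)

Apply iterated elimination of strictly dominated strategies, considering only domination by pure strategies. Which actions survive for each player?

Survivors P1:{A,B,C} P2:{Q,S,T}

P2 drop P (Q beats it: A:10>9 B:9>7 C:11>9 D:9>7)
P2 drop R (Q beats it: A:10>7 B:9>6 C:11>1 D:9>4)
P1 drop D (B beats it: Q:9>8 S:10>7 T:10>8)
P1→{A,B,C} P2→{Q,S,T}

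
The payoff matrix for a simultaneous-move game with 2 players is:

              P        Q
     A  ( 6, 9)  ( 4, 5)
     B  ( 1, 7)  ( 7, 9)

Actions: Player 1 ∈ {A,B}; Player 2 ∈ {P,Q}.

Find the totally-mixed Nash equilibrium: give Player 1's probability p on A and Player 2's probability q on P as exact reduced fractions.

p=1/3, q=3/8

P1 indiff ⇒ q·6+(1-q)·4 = q·1+(1-q)·7 ⇒ q(5) = (1-q)(3) ⇒ q = 3/8
P2 indiff ⇒ p·9+(1-p)·7 = p·5+(1-p)·9 ⇒ p(4) = (1-p)(2) ⇒ p = 1/3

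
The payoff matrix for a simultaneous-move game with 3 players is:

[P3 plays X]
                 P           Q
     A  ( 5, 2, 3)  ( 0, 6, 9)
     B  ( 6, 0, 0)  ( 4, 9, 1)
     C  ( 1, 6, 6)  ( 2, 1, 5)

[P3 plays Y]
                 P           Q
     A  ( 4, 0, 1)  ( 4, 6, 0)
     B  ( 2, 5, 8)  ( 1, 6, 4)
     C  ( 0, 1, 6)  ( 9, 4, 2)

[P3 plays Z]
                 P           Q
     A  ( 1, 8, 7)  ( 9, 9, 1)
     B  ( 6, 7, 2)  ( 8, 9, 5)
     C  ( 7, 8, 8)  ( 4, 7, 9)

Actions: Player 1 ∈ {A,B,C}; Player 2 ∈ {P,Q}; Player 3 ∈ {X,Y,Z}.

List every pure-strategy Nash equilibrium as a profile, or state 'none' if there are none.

(A,P,X): not NE [P1→B gives 6>5; P2→Q gives 6>2; P3→Z gives 7>3]
(A,P,Y): not NE [P2→Q gives 6>0; P3→Z gives 7>1]
(A,P,Z): not NE [P1→C gives 7>1; P2→Q gives 9>8]
(A,Q,X): not NE [P1→B gives 4>0]
(A,Q,Y): not NE [P1→C gives 9>4; P3→X gives 9>0]
(A,Q,Z): not NE [P3→X gives 9>1]
(B,P,X): not NE [P2→Q gives 9>0; P3→Y gives 8>0]
(B,P,Y): not NE [P1→A gives 4>2; P2→Q gives 6>5]
(B,P,Z): not NE [P1→C gives 7>6; P2→Q gives 9>7; P3→Y gives 8>2]
(B,Q,X): not NE [P3→Z gives 5>1]
(B,Q,Y): not NE [P1→C gives 9>1; P3→Z gives 5>4]
(B,Q,Z): not NE [P1→A gives 9>8]
(C,P,X): not NE [P1→B gives 6>1; P3→Z gives 8>6]
(C,P,Y): not NE [P1→A gives 4>0; P2→Q gives 4>1; P3→Z gives 8>6]
(C,P,Z): NE
(C,Q,X): not NE [P1→B gives 4>2; P2→P gives 6>1; P3→Z gives 9>5]
(C,Q,Y): not NE [P3→Z gives 9>2]
(C,Q,Z): not NE [P1→A gives 9>4; P2→P gives 8>7]

PSNE = {(C,P,Z)}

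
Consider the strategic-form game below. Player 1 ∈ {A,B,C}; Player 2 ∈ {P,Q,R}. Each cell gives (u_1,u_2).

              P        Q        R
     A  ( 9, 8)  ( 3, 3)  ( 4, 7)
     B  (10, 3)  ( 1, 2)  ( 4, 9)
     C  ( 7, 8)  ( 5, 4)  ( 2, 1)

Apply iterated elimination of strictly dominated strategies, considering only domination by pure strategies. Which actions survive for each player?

P2 drop Q (P beats it: A:8>3 B:3>2 C:8>4)
P1 drop C (A beats it: P:9>7 R:4>2)
P1→{A,B} P2→{P,R}

Survivors P1:{A,B} P2:{P,R}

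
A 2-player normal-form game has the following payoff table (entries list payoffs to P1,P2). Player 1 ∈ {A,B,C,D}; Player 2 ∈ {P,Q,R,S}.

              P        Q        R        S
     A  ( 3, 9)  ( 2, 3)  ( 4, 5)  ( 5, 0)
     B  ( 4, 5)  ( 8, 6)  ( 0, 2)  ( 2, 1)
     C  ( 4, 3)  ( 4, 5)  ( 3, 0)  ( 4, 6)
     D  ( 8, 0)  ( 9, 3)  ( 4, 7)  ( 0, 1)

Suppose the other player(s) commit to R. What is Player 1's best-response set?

u_1(A vs R) = 4
u_1(B vs R) = 0
u_1(C vs R) = 3
u_1(D vs R) = 4
max payoff 4 at {A,D}

P1 best: {A,D}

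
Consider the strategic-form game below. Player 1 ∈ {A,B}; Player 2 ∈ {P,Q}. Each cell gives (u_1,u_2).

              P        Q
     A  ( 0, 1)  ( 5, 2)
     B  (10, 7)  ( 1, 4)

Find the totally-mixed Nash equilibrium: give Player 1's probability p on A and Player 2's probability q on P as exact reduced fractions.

(p,q) = (3/4, 2/7)

P1 indiff ⇒ q·0+(1-q)·5 = q·10+(1-q)·1 ⇒ q(-10) = (1-q)(-4) ⇒ q = 2/7
P2 indiff ⇒ p·1+(1-p)·7 = p·2+(1-p)·4 ⇒ p(-1) = (1-p)(-3) ⇒ p = 3/4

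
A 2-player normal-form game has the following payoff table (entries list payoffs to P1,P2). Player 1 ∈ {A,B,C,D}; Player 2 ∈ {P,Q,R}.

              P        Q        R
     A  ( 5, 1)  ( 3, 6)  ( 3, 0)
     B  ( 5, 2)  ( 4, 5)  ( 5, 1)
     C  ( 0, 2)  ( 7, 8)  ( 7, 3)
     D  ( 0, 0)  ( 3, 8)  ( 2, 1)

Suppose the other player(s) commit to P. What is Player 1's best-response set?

P1 best: {A,B}

u_1(A vs P) = 5
u_1(B vs P) = 5
u_1(C vs P) = 0
u_1(D vs P) = 0
max payoff 5 at {A,B}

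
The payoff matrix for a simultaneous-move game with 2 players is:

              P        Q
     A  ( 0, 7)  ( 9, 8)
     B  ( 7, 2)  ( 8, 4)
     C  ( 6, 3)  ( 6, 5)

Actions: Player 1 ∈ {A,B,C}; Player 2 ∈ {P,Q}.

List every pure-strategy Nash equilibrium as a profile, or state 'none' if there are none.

(A,P): not NE [P1→B gives 7>0; P2→Q gives 8>7]
(A,Q): NE
(B,P): not NE [P2→Q gives 4>2]
(B,Q): not NE [P1→A gives 9>8]
(C,P): not NE [P1→B gives 7>6; P2→Q gives 5>3]
(C,Q): not NE [P1→A gives 9>6]

PSNE = {(A,Q)}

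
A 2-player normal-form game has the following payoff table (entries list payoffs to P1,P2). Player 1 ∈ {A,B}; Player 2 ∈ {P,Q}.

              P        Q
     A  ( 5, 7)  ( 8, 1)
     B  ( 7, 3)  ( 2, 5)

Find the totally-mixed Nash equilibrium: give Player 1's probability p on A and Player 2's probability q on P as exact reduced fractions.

(p,q) = (1/4, 3/4)

P1 indiff ⇒ q·5+(1-q)·8 = q·7+(1-q)·2 ⇒ q(-2) = (1-q)(-6) ⇒ q = 3/4
P2 indiff ⇒ p·7+(1-p)·3 = p·1+(1-p)·5 ⇒ p(6) = (1-p)(2) ⇒ p = 1/4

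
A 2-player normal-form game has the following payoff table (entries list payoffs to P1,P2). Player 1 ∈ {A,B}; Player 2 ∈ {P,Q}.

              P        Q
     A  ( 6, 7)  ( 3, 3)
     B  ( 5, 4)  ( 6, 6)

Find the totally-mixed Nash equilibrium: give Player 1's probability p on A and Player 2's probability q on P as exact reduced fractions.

P1 indiff ⇒ q·6+(1-q)·3 = q·5+(1-q)·6 ⇒ q(1) = (1-q)(3) ⇒ q = 3/4
P2 indiff ⇒ p·7+(1-p)·4 = p·3+(1-p)·6 ⇒ p(4) = (1-p)(2) ⇒ p = 1/3

P1 mixes 1/3 on A; P2 mixes 3/4 on P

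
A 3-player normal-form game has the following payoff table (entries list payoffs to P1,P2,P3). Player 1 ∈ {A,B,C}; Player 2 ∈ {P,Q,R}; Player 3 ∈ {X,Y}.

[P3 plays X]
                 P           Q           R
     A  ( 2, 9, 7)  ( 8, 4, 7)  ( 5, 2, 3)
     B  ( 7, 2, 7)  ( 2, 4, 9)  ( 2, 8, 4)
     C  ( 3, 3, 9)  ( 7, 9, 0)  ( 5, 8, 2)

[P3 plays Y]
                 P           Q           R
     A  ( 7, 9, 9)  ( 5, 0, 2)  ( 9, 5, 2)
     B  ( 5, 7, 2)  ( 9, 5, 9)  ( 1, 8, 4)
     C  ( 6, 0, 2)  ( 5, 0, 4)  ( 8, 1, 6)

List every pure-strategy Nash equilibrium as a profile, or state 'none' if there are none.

PSNE = {(A,P,Y)}

(A,P,X): not NE [P1→B gives 7>2; P3→Y gives 9>7]
(A,P,Y): NE
(A,Q,X): not NE [P2→P gives 9>4]
(A,Q,Y): not NE [P1→B gives 9>5; P2→P gives 9>0; P3→X gives 7>2]
(A,R,X): not NE [P2→P gives 9>2]
(A,R,Y): not NE [P2→P gives 9>5; P3→X gives 3>2]
(B,P,X): not NE [P2→R gives 8>2]
(B,P,Y): not NE [P1→A gives 7>5; P2→R gives 8>7; P3→X gives 7>2]
(B,Q,X): not NE [P1→A gives 8>2; P2→R gives 8>4]
(B,Q,Y): not NE [P2→R gives 8>5]
(B,R,X): not NE [P1→C gives 5>2]
(B,R,Y): not NE [P1→A gives 9>1]
(C,P,X): not NE [P1→B gives 7>3; P2→Q gives 9>3]
(C,P,Y): not NE [P1→A gives 7>6; P2→R gives 1>0; P3→X gives 9>2]
(C,Q,X): not NE [P1→A gives 8>7; P3→Y gives 4>0]
(C,Q,Y): not NE [P1→B gives 9>5; P2→R gives 1>0]
(C,R,X): not NE [P2→Q gives 9>8; P3→Y gives 6>2]
(C,R,Y): not NE [P1→A gives 9>8]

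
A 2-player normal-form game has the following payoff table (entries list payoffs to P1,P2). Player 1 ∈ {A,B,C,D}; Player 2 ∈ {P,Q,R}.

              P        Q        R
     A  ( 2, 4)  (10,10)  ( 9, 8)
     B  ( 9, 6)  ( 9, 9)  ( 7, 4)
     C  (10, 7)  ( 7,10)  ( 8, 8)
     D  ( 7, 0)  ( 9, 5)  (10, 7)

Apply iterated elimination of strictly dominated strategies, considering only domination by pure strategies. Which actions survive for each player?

P2 drop P (Q beats it: A:10>4 B:9>6 C:10>7 D:5>0)
P1 drop B (A beats it: Q:10>9 R:9>7)
P1 drop C (A beats it: Q:10>7 R:9>8)
P1→{A,D} P2→{Q,R}

IESDS → P1:{A,D} P2:{Q,R}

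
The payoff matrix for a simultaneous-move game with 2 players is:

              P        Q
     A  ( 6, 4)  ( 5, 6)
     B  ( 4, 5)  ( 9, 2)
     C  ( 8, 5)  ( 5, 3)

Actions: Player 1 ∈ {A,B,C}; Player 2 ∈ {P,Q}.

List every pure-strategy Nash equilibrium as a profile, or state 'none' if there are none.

(A,P): not NE [P1→C gives 8>6; P2→Q gives 6>4]
(A,Q): not NE [P1→B gives 9>5]
(B,P): not NE [P1→C gives 8>4]
(B,Q): not NE [P2→P gives 5>2]
(C,P): NE
(C,Q): not NE [P1→B gives 9>5; P2→P gives 5>3]

Nash profiles: (C,P)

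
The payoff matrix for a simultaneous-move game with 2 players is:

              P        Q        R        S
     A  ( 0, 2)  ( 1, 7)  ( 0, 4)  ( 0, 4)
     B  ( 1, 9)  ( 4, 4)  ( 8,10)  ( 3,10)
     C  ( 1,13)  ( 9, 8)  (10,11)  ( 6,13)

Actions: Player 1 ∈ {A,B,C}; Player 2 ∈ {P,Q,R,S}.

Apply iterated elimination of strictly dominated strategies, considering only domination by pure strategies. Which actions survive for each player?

P1 drop A (B beats it: P:1>0 Q:4>1 R:8>0 S:3>0)
P2 drop Q (P beats it: B:9>4 C:13>8)
P1→{B,C} P2→{P,R,S}

Remaining: P1:{B,C} P2:{P,R,S}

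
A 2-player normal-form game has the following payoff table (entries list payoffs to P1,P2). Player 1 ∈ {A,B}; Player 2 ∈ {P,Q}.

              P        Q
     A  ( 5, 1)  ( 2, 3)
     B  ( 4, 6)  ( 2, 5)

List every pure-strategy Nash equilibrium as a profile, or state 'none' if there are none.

(A,P): not NE [P2→Q gives 3>1]
(A,Q): NE
(B,P): not NE [P1→A gives 5>4]
(B,Q): not NE [P2→P gives 6>5]

PSNE = {(A,Q)}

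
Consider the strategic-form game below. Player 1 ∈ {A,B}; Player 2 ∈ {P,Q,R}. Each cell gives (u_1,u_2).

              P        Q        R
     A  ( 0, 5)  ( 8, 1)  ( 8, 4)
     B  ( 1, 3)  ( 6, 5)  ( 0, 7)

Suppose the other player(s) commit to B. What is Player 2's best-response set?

u_2(P vs B) = 3
u_2(Q vs B) = 5
u_2(R vs B) = 7
max payoff 7 at {R}

argmax u_2 = {R}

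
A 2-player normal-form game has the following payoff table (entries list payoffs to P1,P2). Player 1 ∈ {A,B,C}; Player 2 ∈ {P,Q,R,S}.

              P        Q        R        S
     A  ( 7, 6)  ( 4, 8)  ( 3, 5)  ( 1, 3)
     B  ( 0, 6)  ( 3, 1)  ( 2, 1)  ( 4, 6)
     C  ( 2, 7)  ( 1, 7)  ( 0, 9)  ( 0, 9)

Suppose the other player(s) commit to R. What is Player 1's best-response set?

P1 best: {A}

u_1(A vs R) = 3
u_1(B vs R) = 2
u_1(C vs R) = 0
max payoff 3 at {A}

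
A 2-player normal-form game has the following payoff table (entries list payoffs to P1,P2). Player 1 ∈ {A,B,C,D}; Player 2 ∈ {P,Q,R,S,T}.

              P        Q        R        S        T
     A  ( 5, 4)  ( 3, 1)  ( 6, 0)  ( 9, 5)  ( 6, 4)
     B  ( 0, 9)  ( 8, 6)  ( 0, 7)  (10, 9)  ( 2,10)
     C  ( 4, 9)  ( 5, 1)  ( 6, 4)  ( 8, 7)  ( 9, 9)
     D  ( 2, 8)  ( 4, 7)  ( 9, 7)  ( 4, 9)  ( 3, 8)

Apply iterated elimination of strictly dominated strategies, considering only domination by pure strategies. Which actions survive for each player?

Remaining: P1:{A,B,C} P2:{P,S,T}

P2 drop Q (P beats it: A:4>1 B:9>6 C:9>1 D:8>7)
P2 drop R (P beats it: A:4>0 B:9>7 C:9>4 D:8>7)
P1 drop D (A beats it: P:5>2 S:9>4 T:6>3)
P1→{A,B,C} P2→{P,S,T}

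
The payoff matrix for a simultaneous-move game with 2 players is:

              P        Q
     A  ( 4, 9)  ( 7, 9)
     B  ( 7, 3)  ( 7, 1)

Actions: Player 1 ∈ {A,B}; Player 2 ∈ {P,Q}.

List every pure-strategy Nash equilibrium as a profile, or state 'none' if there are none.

(A,P): not NE [P1→B gives 7>4]
(A,Q): NE
(B,P): NE
(B,Q): not NE [P2→P gives 3>1]

Nash profiles: (A,Q), (B,P)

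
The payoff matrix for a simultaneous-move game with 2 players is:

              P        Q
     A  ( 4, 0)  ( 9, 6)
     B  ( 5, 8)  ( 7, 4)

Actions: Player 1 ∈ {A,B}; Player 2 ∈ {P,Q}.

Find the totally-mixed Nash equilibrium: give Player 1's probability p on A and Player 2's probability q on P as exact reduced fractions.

P1 mixes 2/5 on A; P2 mixes 2/3 on P

P1 indiff ⇒ q·4+(1-q)·9 = q·5+(1-q)·7 ⇒ q(-1) = (1-q)(-2) ⇒ q = 2/3
P2 indiff ⇒ p·0+(1-p)·8 = p·6+(1-p)·4 ⇒ p(-6) = (1-p)(-4) ⇒ p = 2/5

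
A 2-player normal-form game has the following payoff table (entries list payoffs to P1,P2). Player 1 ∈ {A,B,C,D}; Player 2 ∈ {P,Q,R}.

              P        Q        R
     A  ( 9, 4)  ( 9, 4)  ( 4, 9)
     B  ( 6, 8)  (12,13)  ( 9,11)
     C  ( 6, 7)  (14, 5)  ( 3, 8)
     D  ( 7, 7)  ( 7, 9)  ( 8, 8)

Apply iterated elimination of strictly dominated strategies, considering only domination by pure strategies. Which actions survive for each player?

IESDS → P1:{B,C} P2:{Q,R}

P2 drop P (R beats it: A:9>4 B:11>8 C:8>7 D:8>7)
P1 drop A (B beats it: Q:12>9 R:9>4)
P1 drop D (B beats it: Q:12>7 R:9>8)
P1→{B,C} P2→{Q,R}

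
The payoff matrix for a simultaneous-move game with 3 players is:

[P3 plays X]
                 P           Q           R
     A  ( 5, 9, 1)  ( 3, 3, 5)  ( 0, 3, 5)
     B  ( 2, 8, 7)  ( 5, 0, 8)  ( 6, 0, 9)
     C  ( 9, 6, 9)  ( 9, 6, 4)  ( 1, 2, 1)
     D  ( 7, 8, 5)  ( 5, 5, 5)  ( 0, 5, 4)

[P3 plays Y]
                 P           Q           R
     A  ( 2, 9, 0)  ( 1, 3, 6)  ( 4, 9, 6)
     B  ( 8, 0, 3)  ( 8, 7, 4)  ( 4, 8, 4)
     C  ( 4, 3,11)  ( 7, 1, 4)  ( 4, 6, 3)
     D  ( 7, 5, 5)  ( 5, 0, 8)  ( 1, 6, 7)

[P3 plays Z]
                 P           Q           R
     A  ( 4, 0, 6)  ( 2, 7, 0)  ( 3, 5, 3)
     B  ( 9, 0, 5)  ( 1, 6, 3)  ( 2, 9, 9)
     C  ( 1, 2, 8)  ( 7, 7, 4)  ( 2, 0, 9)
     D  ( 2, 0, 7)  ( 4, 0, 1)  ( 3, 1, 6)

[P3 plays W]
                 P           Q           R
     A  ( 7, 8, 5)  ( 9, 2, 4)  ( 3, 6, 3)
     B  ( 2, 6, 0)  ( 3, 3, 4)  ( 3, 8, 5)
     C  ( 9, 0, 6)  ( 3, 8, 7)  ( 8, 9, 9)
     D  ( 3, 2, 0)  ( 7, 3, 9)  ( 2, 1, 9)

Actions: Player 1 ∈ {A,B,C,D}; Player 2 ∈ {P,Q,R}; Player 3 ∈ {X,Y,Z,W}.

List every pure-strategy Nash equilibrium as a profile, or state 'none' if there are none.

PSNE = {(A,R,Y), (C,R,W)}

(A,P,X): not NE [P1→C gives 9>5; P3→Z gives 6>1]
(A,P,Y): not NE [P1→B gives 8>2; P3→Z gives 6>0]
(A,P,Z): not NE [P1→B gives 9>4; P2→Q gives 7>0]
(A,P,W): not NE [P1→C gives 9>7; P3→Z gives 6>5]
(A,Q,X): not NE [P1→C gives 9>3; P2→P gives 9>3; P3→Y gives 6>5]
(A,Q,Y): not NE [P1→B gives 8>1; P2→R gives 9>3]
(A,Q,Z): not NE [P1→C gives 7>2; P3→Y gives 6>0]
(A,Q,W): not NE [P2→P gives 8>2; P3→Y gives 6>4]
(A,R,X): not NE [P1→B gives 6>0; P2→P gives 9>3; P3→Y gives 6>5]
(A,R,Y): NE
(A,R,Z): not NE [P2→Q gives 7>5; P3→Y gives 6>3]
(A,R,W): not NE [P1→C gives 8>3; P2→P gives 8>6; P3→Y gives 6>3]
(B,P,X): not NE [P1→C gives 9>2]
(B,P,Y): not NE [P2→R gives 8>0; P3→X gives 7>3]
(B,P,Z): not NE [P2→R gives 9>0; P3→X gives 7>5]
(B,P,W): not NE [P1→C gives 9>2; P2→R gives 8>6; P3→X gives 7>0]
(B,Q,X): not NE [P1→C gives 9>5; P2→P gives 8>0]
(B,Q,Y): not NE [P2→R gives 8>7; P3→X gives 8>4]
(B,Q,Z): not NE [P1→C gives 7>1; P2→R gives 9>6; P3→X gives 8>3]
(B,Q,W): not NE [P1→A gives 9>3; P2→R gives 8>3; P3→X gives 8>4]
(B,R,X): not NE [P2→P gives 8>0]
(B,R,Y): not NE [P3→Z gives 9>4]
(B,R,Z): not NE [P1→D gives 3>2]
(B,R,W): not NE [P1→C gives 8>3; P3→Z gives 9>5]
(C,P,X): not NE [P3→Y gives 11>9]
(C,P,Y): not NE [P1→B gives 8>4; P2→R gives 6>3]
(C,P,Z): not NE [P1→B gives 9>1; P2→Q gives 7>2; P3→Y gives 11>8]
(C,P,W): not NE [P2→R gives 9>0; P3→Y gives 11>6]
(C,Q,X): not NE [P3→W gives 7>4]
(C,Q,Y): not NE [P1→B gives 8>7; P2→R gives 6>1; P3→W gives 7>4]
(C,Q,Z): not NE [P3→W gives 7>4]
(C,Q,W): not NE [P1→A gives 9>3; P2→R gives 9>8]
(C,R,X): not NE [P1→B gives 6>1; P2→Q gives 6>2; P3→W gives 9>1]
(C,R,Y): not NE [P3→W gives 9>3]
(C,R,Z): not NE [P1→D gives 3>2; P2→Q gives 7>0]
(C,R,W): NE
(D,P,X): not NE [P1→C gives 9>7; P3→Z gives 7>5]
(D,P,Y): not NE [P1→B gives 8>7; P2→R gives 6>5; P3→Z gives 7>5]
(D,P,Z): not NE [P1→B gives 9>2; P2→R gives 1>0]
(D,P,W): not NE [P1→C gives 9>3; P2→Q gives 3>2; P3→Z gives 7>0]
(D,Q,X): not NE [P1→C gives 9>5; P2→P gives 8>5; P3→W gives 9>5]
(D,Q,Y): not NE [P1→B gives 8>5; P2→R gives 6>0; P3→W gives 9>8]
(D,Q,Z): not NE [P1→C gives 7>4; P2→R gives 1>0; P3→W gives 9>1]
(D,Q,W): not NE [P1→A gives 9>7]
(D,R,X): not NE [P1→B gives 6>0; P2→P gives 8>5; P3→W gives 9>4]
(D,R,Y): not NE [P1→C gives 4>1; P3→W gives 9>7]
(D,R,Z): not NE [P3→W gives 9>6]
(D,R,W): not NE [P1→C gives 8>2; P2→Q gives 3>1]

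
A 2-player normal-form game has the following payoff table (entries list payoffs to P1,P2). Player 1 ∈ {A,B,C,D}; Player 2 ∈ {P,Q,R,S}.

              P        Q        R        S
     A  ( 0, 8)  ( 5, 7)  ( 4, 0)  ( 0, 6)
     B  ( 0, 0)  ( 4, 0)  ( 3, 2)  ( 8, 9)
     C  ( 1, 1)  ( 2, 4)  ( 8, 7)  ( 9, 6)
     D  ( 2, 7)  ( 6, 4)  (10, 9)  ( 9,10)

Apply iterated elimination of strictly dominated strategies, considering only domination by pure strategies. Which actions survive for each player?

Remaining: P1:{C,D} P2:{R,S}

P1 drop A (D beats it: P:2>0 Q:6>5 R:10>4 S:9>0)
P1 drop B (D beats it: P:2>0 Q:6>4 R:10>3 S:9>8)
P2 drop P (R beats it: C:7>1 D:9>7)
P2 drop Q (R beats it: C:7>4 D:9>4)
P1→{C,D} P2→{R,S}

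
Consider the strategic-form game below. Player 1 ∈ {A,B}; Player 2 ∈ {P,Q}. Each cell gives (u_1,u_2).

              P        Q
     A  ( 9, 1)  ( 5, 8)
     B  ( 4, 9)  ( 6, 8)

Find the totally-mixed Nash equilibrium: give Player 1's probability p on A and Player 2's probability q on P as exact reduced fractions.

(p,q) = (1/8, 1/6)

P1 indiff ⇒ q·9+(1-q)·5 = q·4+(1-q)·6 ⇒ q(5) = (1-q)(1) ⇒ q = 1/6
P2 indiff ⇒ p·1+(1-p)·9 = p·8+(1-p)·8 ⇒ p(-7) = (1-p)(-1) ⇒ p = 1/8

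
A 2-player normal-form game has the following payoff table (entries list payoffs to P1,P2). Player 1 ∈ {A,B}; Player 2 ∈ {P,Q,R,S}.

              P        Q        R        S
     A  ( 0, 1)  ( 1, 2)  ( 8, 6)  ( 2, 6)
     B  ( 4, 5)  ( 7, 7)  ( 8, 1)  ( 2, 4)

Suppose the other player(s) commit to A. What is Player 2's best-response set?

BR_2 = {R,S}

u_2(P vs A) = 1
u_2(Q vs A) = 2
u_2(R vs A) = 6
u_2(S vs A) = 6
max payoff 6 at {R,S}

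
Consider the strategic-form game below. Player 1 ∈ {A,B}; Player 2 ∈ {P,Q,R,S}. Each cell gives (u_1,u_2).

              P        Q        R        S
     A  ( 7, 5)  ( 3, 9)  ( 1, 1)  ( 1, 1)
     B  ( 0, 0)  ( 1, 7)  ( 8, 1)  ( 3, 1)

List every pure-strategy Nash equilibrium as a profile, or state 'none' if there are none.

NE set: (A,Q)

(A,P): not NE [P2→Q gives 9>5]
(A,Q): NE
(A,R): not NE [P1→B gives 8>1; P2→Q gives 9>1]
(A,S): not NE [P1→B gives 3>1; P2→Q gives 9>1]
(B,P): not NE [P1→A gives 7>0; P2→Q gives 7>0]
(B,Q): not NE [P1→A gives 3>1]
(B,R): not NE [P2→Q gives 7>1]
(B,S): not NE [P2→Q gives 7>1]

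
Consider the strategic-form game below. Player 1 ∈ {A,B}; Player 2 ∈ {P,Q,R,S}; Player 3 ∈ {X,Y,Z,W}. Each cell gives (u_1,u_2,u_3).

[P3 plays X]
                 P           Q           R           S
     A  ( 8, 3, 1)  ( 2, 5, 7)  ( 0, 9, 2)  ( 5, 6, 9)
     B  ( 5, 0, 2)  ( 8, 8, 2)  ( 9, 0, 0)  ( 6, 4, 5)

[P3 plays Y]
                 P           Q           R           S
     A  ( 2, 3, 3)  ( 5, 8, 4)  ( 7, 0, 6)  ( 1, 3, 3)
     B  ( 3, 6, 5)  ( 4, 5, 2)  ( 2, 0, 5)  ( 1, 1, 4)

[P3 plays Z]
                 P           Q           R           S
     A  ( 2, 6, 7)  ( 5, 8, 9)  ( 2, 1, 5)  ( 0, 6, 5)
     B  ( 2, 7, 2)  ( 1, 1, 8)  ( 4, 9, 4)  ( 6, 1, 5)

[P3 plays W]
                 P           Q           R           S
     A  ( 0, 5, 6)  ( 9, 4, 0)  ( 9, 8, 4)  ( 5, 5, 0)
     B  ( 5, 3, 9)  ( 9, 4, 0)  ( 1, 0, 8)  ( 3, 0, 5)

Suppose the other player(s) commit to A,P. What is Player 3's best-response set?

u_3(X vs A,P) = 1
u_3(Y vs A,P) = 3
u_3(Z vs A,P) = 7
u_3(W vs A,P) = 6
max payoff 7 at {Z}

argmax u_3 = {Z}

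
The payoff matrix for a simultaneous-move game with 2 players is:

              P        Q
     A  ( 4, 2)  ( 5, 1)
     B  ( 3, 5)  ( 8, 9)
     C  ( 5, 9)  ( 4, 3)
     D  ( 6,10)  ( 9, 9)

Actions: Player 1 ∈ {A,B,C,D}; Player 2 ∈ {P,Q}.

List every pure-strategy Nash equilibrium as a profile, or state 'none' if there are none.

(A,P): not NE [P1→D gives 6>4]
(A,Q): not NE [P1→D gives 9>5; P2→P gives 2>1]
(B,P): not NE [P1→D gives 6>3; P2→Q gives 9>5]
(B,Q): not NE [P1→D gives 9>8]
(C,P): not NE [P1→D gives 6>5]
(C,Q): not NE [P1→D gives 9>4; P2→P gives 9>3]
(D,P): NE
(D,Q): not NE [P2→P gives 10>9]

NE set: (D,P)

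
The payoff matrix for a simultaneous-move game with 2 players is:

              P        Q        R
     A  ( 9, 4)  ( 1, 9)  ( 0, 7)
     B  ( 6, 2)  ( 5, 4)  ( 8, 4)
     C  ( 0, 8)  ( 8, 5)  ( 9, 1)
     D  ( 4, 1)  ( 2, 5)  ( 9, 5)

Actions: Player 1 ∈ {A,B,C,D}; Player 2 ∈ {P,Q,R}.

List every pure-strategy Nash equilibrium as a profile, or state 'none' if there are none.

(A,P): not NE [P2→Q gives 9>4]
(A,Q): not NE [P1→C gives 8>1]
(A,R): not NE [P1→D gives 9>0; P2→Q gives 9>7]
(B,P): not NE [P1→A gives 9>6; P2→R gives 4>2]
(B,Q): not NE [P1→C gives 8>5]
(B,R): not NE [P1→D gives 9>8]
(C,P): not NE [P1→A gives 9>0]
(C,Q): not NE [P2→P gives 8>5]
(C,R): not NE [P2→P gives 8>1]
(D,P): not NE [P1→A gives 9>4; P2→R gives 5>1]
(D,Q): not NE [P1→C gives 8>2]
(D,R): NE

NE set: (D,R)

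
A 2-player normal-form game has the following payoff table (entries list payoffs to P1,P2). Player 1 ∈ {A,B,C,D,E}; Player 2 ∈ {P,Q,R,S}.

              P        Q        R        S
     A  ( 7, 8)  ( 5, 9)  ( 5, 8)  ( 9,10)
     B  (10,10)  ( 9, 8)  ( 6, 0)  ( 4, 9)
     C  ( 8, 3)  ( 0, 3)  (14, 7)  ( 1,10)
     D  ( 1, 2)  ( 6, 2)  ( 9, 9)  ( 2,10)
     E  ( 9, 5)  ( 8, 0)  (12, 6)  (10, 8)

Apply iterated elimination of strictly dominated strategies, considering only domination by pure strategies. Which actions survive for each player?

Remaining: P1:{B,E} P2:{P,S}

P1 drop A (E beats it: P:9>7 Q:8>5 R:12>5 S:10>9)
P1 drop D (E beats it: P:9>1 Q:8>6 R:12>9 S:10>2)
P2 drop Q (S beats it: B:9>8 C:10>3 E:8>0)
P2 drop R (S beats it: B:9>0 C:10>7 E:8>6)
P1 drop C (B beats it: P:10>8 S:4>1)
P1→{B,E} P2→{P,S}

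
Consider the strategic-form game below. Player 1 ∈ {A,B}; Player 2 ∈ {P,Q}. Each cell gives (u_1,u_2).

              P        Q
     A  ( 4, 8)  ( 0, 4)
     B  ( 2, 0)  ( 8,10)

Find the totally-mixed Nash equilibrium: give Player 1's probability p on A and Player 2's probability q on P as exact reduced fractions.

P1 indiff ⇒ q·4+(1-q)·0 = q·2+(1-q)·8 ⇒ q(2) = (1-q)(8) ⇒ q = 4/5
P2 indiff ⇒ p·8+(1-p)·0 = p·4+(1-p)·10 ⇒ p(4) = (1-p)(10) ⇒ p = 5/7

P1 mixes 5/7 on A; P2 mixes 4/5 on P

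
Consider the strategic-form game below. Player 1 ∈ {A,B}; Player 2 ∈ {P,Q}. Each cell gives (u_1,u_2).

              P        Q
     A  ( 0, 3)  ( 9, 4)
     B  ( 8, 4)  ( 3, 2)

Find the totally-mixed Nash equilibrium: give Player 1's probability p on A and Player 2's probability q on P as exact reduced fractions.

P1 mixes 2/3 on A; P2 mixes 3/7 on P

P1 indiff ⇒ q·0+(1-q)·9 = q·8+(1-q)·3 ⇒ q(-8) = (1-q)(-6) ⇒ q = 3/7
P2 indiff ⇒ p·3+(1-p)·4 = p·4+(1-p)·2 ⇒ p(-1) = (1-p)(-2) ⇒ p = 2/3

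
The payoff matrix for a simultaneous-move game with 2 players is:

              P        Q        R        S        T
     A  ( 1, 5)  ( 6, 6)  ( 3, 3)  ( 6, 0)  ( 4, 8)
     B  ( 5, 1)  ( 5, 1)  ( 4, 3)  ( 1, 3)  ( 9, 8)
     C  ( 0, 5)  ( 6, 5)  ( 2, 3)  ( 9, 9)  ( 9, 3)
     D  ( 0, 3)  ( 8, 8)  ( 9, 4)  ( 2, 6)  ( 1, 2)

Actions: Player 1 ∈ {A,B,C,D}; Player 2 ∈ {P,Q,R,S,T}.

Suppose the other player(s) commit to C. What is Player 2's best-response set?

BR_2 = {S}

u_2(P vs C) = 5
u_2(Q vs C) = 5
u_2(R vs C) = 3
u_2(S vs C) = 9
u_2(T vs C) = 3
max payoff 9 at {S}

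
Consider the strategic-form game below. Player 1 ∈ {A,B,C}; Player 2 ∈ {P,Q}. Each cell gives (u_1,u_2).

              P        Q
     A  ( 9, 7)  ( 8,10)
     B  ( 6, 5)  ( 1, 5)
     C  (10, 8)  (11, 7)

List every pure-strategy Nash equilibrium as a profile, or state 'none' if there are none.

(A,P): not NE [P1→C gives 10>9; P2→Q gives 10>7]
(A,Q): not NE [P1→C gives 11>8]
(B,P): not NE [P1→C gives 10>6]
(B,Q): not NE [P1→C gives 11>1]
(C,P): NE
(C,Q): not NE [P2→P gives 8>7]

NE set: (C,P)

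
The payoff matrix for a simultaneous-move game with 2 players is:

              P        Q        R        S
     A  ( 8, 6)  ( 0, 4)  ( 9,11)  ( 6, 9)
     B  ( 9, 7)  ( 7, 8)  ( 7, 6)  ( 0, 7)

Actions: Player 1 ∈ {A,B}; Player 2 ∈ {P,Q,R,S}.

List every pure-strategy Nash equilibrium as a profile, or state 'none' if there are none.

(A,P): not NE [P1→B gives 9>8; P2→R gives 11>6]
(A,Q): not NE [P1→B gives 7>0; P2→R gives 11>4]
(A,R): NE
(A,S): not NE [P2→R gives 11>9]
(B,P): not NE [P2→Q gives 8>7]
(B,Q): NE
(B,R): not NE [P1→A gives 9>7; P2→Q gives 8>6]
(B,S): not NE [P1→A gives 6>0; P2→Q gives 8>7]

NE set: (A,R), (B,Q)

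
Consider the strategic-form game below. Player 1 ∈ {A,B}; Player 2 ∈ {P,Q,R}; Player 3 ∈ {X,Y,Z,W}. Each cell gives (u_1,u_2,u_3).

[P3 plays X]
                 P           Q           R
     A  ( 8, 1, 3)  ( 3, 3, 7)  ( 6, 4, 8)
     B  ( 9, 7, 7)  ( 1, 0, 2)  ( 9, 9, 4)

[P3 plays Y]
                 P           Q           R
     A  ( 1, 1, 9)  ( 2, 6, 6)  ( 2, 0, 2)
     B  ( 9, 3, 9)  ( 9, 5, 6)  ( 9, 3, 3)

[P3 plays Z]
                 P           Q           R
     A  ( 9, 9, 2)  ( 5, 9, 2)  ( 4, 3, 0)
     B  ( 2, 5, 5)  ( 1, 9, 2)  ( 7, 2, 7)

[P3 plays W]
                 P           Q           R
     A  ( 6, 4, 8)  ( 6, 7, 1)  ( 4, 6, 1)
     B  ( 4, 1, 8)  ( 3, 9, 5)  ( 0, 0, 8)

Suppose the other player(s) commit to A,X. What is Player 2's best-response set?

P2 best: {R}

u_2(P vs A,X) = 1
u_2(Q vs A,X) = 3
u_2(R vs A,X) = 4
max payoff 4 at {R}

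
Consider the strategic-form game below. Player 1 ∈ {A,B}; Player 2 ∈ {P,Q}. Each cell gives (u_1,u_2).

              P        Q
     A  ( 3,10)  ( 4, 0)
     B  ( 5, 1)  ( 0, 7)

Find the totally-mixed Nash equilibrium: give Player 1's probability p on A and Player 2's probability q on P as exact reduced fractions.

p=3/8, q=2/3

P1 indiff ⇒ q·3+(1-q)·4 = q·5+(1-q)·0 ⇒ q(-2) = (1-q)(-4) ⇒ q = 2/3
P2 indiff ⇒ p·10+(1-p)·1 = p·0+(1-p)·7 ⇒ p(10) = (1-p)(6) ⇒ p = 3/8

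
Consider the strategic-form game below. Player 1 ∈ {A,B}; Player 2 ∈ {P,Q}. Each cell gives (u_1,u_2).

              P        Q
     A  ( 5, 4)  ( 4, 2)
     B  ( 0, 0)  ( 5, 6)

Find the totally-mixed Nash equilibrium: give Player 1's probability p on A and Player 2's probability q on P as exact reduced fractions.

P1 indiff ⇒ q·5+(1-q)·4 = q·0+(1-q)·5 ⇒ q(5) = (1-q)(1) ⇒ q = 1/6
P2 indiff ⇒ p·4+(1-p)·0 = p·2+(1-p)·6 ⇒ p(2) = (1-p)(6) ⇒ p = 3/4

(p,q) = (3/4, 1/6)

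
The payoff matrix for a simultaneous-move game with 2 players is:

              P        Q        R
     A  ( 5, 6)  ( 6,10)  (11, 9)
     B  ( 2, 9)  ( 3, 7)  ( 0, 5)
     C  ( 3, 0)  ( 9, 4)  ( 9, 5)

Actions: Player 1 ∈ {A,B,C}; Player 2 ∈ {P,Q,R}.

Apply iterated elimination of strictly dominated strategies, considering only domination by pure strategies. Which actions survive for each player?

IESDS → P1:{A,C} P2:{Q,R}

P1 drop B (A beats it: P:5>2 Q:6>3 R:11>0)
P2 drop P (Q beats it: A:10>6 C:4>0)
P1→{A,C} P2→{Q,R}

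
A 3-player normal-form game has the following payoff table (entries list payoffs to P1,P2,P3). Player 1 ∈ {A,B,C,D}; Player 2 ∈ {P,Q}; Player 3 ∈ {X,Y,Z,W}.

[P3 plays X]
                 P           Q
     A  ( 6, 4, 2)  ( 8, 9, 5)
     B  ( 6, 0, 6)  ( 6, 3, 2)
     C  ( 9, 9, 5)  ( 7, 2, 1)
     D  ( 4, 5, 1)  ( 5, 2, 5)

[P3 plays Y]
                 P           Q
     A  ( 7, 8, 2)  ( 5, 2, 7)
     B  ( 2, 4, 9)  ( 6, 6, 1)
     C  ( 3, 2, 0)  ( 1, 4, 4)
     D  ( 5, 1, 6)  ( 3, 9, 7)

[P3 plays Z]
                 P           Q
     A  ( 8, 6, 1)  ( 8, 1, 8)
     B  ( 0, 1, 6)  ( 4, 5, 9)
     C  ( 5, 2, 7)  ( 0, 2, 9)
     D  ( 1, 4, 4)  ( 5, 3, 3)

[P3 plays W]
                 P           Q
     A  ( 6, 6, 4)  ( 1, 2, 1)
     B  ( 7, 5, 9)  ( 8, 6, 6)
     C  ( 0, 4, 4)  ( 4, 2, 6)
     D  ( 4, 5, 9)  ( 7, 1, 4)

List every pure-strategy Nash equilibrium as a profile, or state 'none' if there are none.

(A,P,X): not NE [P1→C gives 9>6; P2→Q gives 9>4; P3→W gives 4>2]
(A,P,Y): not NE [P3→W gives 4>2]
(A,P,Z): not NE [P3→W gives 4>1]
(A,P,W): not NE [P1→B gives 7>6]
(A,Q,X): not NE [P3→Z gives 8>5]
(A,Q,Y): not NE [P1→B gives 6>5; P2→P gives 8>2; P3→Z gives 8>7]
(A,Q,Z): not NE [P2→P gives 6>1]
(A,Q,W): not NE [P1→B gives 8>1; P2→P gives 6>2; P3→Z gives 8>1]
(B,P,X): not NE [P1→C gives 9>6; P2→Q gives 3>0; P3→W gives 9>6]
(B,P,Y): not NE [P1→A gives 7>2; P2→Q gives 6>4]
(B,P,Z): not NE [P1→A gives 8>0; P2→Q gives 5>1; P3→W gives 9>6]
(B,P,W): not NE [P2→Q gives 6>5]
(B,Q,X): not NE [P1→A gives 8>6; P3→Z gives 9>2]
(B,Q,Y): not NE [P3→Z gives 9>1]
(B,Q,Z): not NE [P1→A gives 8>4]
(B,Q,W): not NE [P3→Z gives 9>6]
(C,P,X): not NE [P3→Z gives 7>5]
(C,P,Y): not NE [P1→A gives 7>3; P2→Q gives 4>2; P3→Z gives 7>0]
(C,P,Z): not NE [P1→A gives 8>5]
(C,P,W): not NE [P1→B gives 7>0; P3→Z gives 7>4]
(C,Q,X): not NE [P1→A gives 8>7; P2→P gives 9>2; P3→Z gives 9>1]
(C,Q,Y): not NE [P1→B gives 6>1; P3→Z gives 9>4]
(C,Q,Z): not NE [P1→A gives 8>0]
(C,Q,W): not NE [P1→B gives 8>4; P2→P gives 4>2; P3→Z gives 9>6]
(D,P,X): not NE [P1→C gives 9>4; P3→W gives 9>1]
(D,P,Y): not NE [P1→A gives 7>5; P2→Q gives 9>1; P3→W gives 9>6]
(D,P,Z): not NE [P1→A gives 8>1; P3→W gives 9>4]
(D,P,W): not NE [P1→B gives 7>4]
(D,Q,X): not NE [P1→A gives 8>5; P2→P gives 5>2; P3→Y gives 7>5]
(D,Q,Y): not NE [P1→B gives 6>3]
(D,Q,Z): not NE [P1→A gives 8>5; P2→P gives 4>3; P3→Y gives 7>3]
(D,Q,W): not NE [P1→B gives 8>7; P2→P gives 5>1; P3→Y gives 7>4]

PSNE: ∅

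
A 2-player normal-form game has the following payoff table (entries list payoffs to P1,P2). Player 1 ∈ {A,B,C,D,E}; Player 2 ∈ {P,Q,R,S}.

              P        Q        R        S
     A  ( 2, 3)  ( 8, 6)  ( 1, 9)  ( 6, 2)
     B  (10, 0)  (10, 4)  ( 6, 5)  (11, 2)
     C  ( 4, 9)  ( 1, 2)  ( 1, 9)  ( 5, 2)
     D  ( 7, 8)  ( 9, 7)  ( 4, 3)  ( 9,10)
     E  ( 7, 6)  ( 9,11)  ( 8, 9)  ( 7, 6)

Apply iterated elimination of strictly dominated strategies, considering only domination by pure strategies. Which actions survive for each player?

P1 drop A (B beats it: P:10>2 Q:10>8 R:6>1 S:11>6)
P1 drop C (B beats it: P:10>4 Q:10>1 R:6>1 S:11>5)
P1 drop D (B beats it: P:10>7 Q:10>9 R:6>4 S:11>9)
P2 drop P (Q beats it: B:4>0 E:11>6)
P2 drop S (Q beats it: B:4>2 E:11>6)
P1→{B,E} P2→{Q,R}

Remaining: P1:{B,E} P2:{Q,R}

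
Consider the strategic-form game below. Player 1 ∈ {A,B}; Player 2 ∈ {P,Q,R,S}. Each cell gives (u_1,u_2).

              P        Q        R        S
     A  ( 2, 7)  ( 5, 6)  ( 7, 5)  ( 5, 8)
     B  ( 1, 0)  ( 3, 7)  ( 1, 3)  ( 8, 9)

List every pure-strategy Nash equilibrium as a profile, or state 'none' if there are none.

(A,P): not NE [P2→S gives 8>7]
(A,Q): not NE [P2→S gives 8>6]
(A,R): not NE [P2→S gives 8>5]
(A,S): not NE [P1→B gives 8>5]
(B,P): not NE [P1→A gives 2>1; P2→S gives 9>0]
(B,Q): not NE [P1→A gives 5>3; P2→S gives 9>7]
(B,R): not NE [P1→A gives 7>1; P2→S gives 9>3]
(B,S): NE

NE set: (B,S)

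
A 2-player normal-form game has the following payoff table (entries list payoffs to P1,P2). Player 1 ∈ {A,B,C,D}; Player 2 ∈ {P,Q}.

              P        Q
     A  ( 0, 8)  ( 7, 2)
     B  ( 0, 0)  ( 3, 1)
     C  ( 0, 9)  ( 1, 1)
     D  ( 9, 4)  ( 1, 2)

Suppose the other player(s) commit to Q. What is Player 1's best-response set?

u_1(A vs Q) = 7
u_1(B vs Q) = 3
u_1(C vs Q) = 1
u_1(D vs Q) = 1
max payoff 7 at {A}

BR_1 = {A}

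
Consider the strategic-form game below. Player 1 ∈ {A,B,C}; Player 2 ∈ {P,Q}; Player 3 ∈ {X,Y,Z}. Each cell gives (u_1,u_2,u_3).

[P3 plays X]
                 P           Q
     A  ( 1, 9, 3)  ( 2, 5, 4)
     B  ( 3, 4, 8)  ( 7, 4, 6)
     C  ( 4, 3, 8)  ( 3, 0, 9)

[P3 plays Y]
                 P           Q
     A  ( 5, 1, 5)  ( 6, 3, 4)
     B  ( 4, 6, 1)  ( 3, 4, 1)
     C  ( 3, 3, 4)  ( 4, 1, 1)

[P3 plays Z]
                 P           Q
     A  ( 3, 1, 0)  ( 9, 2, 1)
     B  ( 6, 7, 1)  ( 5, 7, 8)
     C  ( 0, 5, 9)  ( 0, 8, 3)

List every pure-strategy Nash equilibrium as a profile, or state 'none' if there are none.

Nash profiles: (A,Q,Y)

(A,P,X): not NE [P1→C gives 4>1; P3→Y gives 5>3]
(A,P,Y): not NE [P2→Q gives 3>1]
(A,P,Z): not NE [P1→B gives 6>3; P2→Q gives 2>1; P3→Y gives 5>0]
(A,Q,X): not NE [P1→B gives 7>2; P2→P gives 9>5]
(A,Q,Y): NE
(A,Q,Z): not NE [P3→Y gives 4>1]
(B,P,X): not NE [P1→C gives 4>3]
(B,P,Y): not NE [P1→A gives 5>4; P3→X gives 8>1]
(B,P,Z): not NE [P3→X gives 8>1]
(B,Q,X): not NE [P3→Z gives 8>6]
(B,Q,Y): not NE [P1→A gives 6>3; P2→P gives 6>4; P3→Z gives 8>1]
(B,Q,Z): not NE [P1→A gives 9>5]
(C,P,X): not NE [P3→Z gives 9>8]
(C,P,Y): not NE [P1→A gives 5>3; P3→Z gives 9>4]
(C,P,Z): not NE [P1→B gives 6>0; P2→Q gives 8>5]
(C,Q,X): not NE [P1→B gives 7>3; P2→P gives 3>0]
(C,Q,Y): not NE [P1→A gives 6>4; P2→P gives 3>1; P3→X gives 9>1]
(C,Q,Z): not NE [P1→A gives 9>0; P3→X gives 9>3]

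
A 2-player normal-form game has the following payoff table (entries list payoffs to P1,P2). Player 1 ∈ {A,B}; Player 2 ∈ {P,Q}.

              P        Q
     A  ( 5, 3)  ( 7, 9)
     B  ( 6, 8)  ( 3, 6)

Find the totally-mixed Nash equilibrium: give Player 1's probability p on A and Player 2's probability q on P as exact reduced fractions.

P1 indiff ⇒ q·5+(1-q)·7 = q·6+(1-q)·3 ⇒ q(-1) = (1-q)(-4) ⇒ q = 4/5
P2 indiff ⇒ p·3+(1-p)·8 = p·9+(1-p)·6 ⇒ p(-6) = (1-p)(-2) ⇒ p = 1/4

p=1/4, q=4/5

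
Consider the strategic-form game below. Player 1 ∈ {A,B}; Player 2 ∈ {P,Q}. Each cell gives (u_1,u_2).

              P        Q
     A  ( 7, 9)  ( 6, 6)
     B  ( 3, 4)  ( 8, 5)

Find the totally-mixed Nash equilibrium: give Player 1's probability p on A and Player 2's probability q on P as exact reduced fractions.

p=1/4, q=1/3

P1 indiff ⇒ q·7+(1-q)·6 = q·3+(1-q)·8 ⇒ q(4) = (1-q)(2) ⇒ q = 1/3
P2 indiff ⇒ p·9+(1-p)·4 = p·6+(1-p)·5 ⇒ p(3) = (1-p)(1) ⇒ p = 1/4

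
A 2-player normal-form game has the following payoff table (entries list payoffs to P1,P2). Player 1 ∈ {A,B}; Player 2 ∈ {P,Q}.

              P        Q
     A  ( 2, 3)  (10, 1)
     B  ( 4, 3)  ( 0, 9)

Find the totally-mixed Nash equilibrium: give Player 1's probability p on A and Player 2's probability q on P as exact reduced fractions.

(p,q) = (3/4, 5/6)

P1 indiff ⇒ q·2+(1-q)·10 = q·4+(1-q)·0 ⇒ q(-2) = (1-q)(-10) ⇒ q = 5/6
P2 indiff ⇒ p·3+(1-p)·3 = p·1+(1-p)·9 ⇒ p(2) = (1-p)(6) ⇒ p = 3/4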